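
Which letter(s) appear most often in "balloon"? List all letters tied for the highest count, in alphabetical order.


Word: "balloon"
Letter counts:
  'a': 1
  'b': 1
  'l': 2
  'n': 1
  'o': 2
Maximum count = 2
Most frequent = 'l', 'o' (2 times each)


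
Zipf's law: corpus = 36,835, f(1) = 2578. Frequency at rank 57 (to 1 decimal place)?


Zipf's law: f(r) = f(1) / r
f(1) = 2578
f(57) = 2578 / 57
= 45.2 occurrences


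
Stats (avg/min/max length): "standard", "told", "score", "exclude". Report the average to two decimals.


Lengths: "standard"=8, "told"=4, "score"=5, "exclude"=7
Sum = 24, Count = 4
Average = 24/4 = 6.00
= avg=6.00, min=4, max=8


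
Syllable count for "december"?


Word: "december"
Syllable breakdown: de | cem | ber
Counting: 3 parts
= 3 syllables


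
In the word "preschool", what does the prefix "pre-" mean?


Prefix: pre-
Example: preschool = pre- + school
Meaning = before


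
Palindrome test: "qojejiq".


Word: "qojejiq"
Reversed: "qijejoq"
Forward == Backward? qojejiq != qijejoq
Palindrome = No


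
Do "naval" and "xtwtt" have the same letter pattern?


Pattern of "naval": [0, 1, 2, 1, 3]
Pattern of "xtwtt": [0, 1, 2, 1, 1]
Patterns do not match
Same pattern = No


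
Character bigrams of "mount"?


Word: "mount" (length 5)
Number of bigrams = 5 - 2 + 1 = 4
  Position 0: "mo"
  Position 1: "ou"
  Position 2: "un"
  Position 3: "nt"
Bigrams = "mo", "ou", "un", "nt"


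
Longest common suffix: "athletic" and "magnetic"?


Word 1: "athletic"
Word 2: "magnetic"
Comparing from end:
  Pos -1: 'c' == 'c'
  Pos -2: 'i' == 'i'
  Pos -3: 't' == 't'
  Pos -4: 'e' == 'e'
  Pos -5: 'l' != 'n' (stop)
LCS = "etic" (length 4)


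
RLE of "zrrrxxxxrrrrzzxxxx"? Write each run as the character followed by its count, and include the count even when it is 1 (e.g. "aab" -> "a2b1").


String: "zrrrxxxxrrrrzzxxxx"
Scanning for consecutive runs:
  'z' x 1
  'r' x 3
  'x' x 4
  'r' x 4
  'z' x 2
  'x' x 4
RLE = "z1r3x4r4z2x4"


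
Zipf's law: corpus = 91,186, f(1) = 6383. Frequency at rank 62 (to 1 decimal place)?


Zipf's law: f(r) = f(1) / r
f(1) = 6383
f(62) = 6383 / 62
= 103.0 occurrences


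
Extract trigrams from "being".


Word: "being" (length 5)
Number of trigrams = 5 - 3 + 1 = 3
  Position 0: "bei"
  Position 1: "ein"
  Position 2: "ing"
Trigrams = "bei", "ein", "ing"


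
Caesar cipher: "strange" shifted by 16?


Word: "strange"
Shift: 16
Each letter → (letter + shift) mod 26:
  's' (18) + 16 = 8 → 'i'
  't' (19) + 16 = 9 → 'j'
  'r' (17) + 16 = 7 → 'h'
  'a' (0) + 16 = 16 → 'q'
  'n' (13) + 16 = 3 → 'd'
  'g' (6) + 16 = 22 → 'w'
  'e' (4) + 16 = 20 → 'u'
Result = "ijhqdwu"


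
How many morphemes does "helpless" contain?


Word: "helpless"
Morphemes: help | -less
Each morpheme carries meaning
= 2 morphemes


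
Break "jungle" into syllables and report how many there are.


Word: "jungle"
Syllable breakdown: jun / gle
Counting: 2 parts
= 2 syllables


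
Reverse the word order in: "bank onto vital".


Original: "bank onto vital"
Words (1..n): bank | onto | vital
Reversed (n..1): vital | onto | bank
Result = "vital onto bank"


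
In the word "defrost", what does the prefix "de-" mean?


Prefix: de-
Example: defrost (de- + frost)
Meaning = remove / reverse


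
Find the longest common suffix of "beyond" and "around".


Word 1: "beyond"
Word 2: "around"
Comparing from end:
  Pos -1: 'd' == 'd'
  Pos -2: 'n' == 'n'
  Pos -3: 'o' != 'u' (stop)
LCS = "nd" (length 2)


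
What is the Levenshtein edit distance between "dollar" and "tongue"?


Word 1: "dollar" (length 6)
Word 2: "tongue" (length 6)
One optimal edit sequence (insert/delete/substitute each cost 1):
  1. substitute 'd' -> 't'  (+1)
  2. keep 'o'
  3. substitute 'l' -> 'n'  (+1)
  4. substitute 'l' -> 'g'  (+1)
  5. substitute 'a' -> 'u'  (+1)
  6. substitute 'r' -> 'e'  (+1)
Total edit operations: 5
Edit distance = 5


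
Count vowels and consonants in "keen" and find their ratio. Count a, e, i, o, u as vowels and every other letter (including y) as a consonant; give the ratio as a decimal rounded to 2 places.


Word: "keen"
Vowels (a,e,i,o,u): 2
Consonants: 2
Ratio = 2/2
= 1.00


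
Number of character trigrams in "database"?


Word: "database" (length 8)
Number of 3-grams = length - 3 + 1 = 8 - 3 + 1
= 6


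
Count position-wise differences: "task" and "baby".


Comparing character by character (same length = 4):
  Pos 0: 't' vs 'b' !=
  Pos 1: 'a' vs 'a' =
  Pos 2: 's' vs 'b' !=
  Pos 3: 'k' vs 'y' !=
Hamming distance = 3


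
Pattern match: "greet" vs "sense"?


Pattern of "greet": [0, 1, 2, 2, 3]
Pattern of "sense": [0, 1, 2, 0, 1]
Patterns do not match
Same pattern = No


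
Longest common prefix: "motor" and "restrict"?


Word 1: "motor"
Word 2: "restrict"
Comparing from start:
  Pos 0: 'm' != 'r' (stop)
LCP = "" (length 0)


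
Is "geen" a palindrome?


Word: "geen"
Reversed: "neeg"
Forward == Backward? geen != neeg
Palindrome = No


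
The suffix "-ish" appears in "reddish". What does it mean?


Suffix: -ish
Example: reddish (red + -ish, with a spelling change)
Meaning = somewhat / having the qualities of


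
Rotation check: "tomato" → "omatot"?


Word: "tomato", Candidate: "omatot"
Method: check if candidate is substring of word+word
"tomatotomato" contains "omatot"? Yes
Is rotation = Yes


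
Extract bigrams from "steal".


Word: "steal" (length 5)
Number of bigrams = 5 - 2 + 1 = 4
  Position 0: "st"
  Position 1: "te"
  Position 2: "ea"
  Position 3: "al"
Bigrams = "st", "te", "ea", "al"


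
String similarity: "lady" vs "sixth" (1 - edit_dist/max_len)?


Word 1: "lady" (length 4)
Word 2: "sixth" (length 5)
One optimal edit sequence:
  1. insert 's'  (+1)
  2. substitute 'l' -> 'i'  (+1)
  3. substitute 'a' -> 'x'  (+1)
  4. substitute 'd' -> 't'  (+1)
  5. substitute 'y' -> 'h'  (+1)
Edit distance = 5
Max length = max(4, 5) = 5
Similarity = 1 - 5/5
= 0.0000


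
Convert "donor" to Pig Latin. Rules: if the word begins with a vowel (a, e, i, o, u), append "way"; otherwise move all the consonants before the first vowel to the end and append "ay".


Word: "donor"
Starts with consonant(s) → move to end, add 'ay'
Consonant cluster: "d"
Pig Latin = "onorday"


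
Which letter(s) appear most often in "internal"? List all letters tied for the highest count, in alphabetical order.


Word: "internal"
Letter counts:
  'a': 1
  'e': 1
  'i': 1
  'l': 1
  'n': 2
  'r': 1
  't': 1
Maximum count = 2
Most frequent = 'n' (2 times each)


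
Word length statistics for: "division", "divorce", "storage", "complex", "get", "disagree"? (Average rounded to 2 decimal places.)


Lengths: "division"=8, "divorce"=7, "storage"=7, "complex"=7, "get"=3, "disagree"=8
Sum = 40, Count = 6
Average = 40/6 = 6.67
= avg=6.67, min=3, max=8


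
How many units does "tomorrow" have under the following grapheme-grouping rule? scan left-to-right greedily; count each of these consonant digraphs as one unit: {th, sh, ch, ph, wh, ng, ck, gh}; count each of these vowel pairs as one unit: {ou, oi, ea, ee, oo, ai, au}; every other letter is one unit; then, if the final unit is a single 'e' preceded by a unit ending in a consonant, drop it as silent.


Word: "tomorrow" (8 letters)
Left-to-right scan:
  (1) 't' (letter)
  (2) 'o' (letter)
  (3) 'm' (letter)
  (4) 'o' (letter)
  (5) 'r' (letter)
  (6) 'r' (letter)
  (7) 'o' (letter)
  (8) 'w' (letter)
Units from scan: 8
Sound units = 8 units


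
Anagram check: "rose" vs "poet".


Word 1: "rose" → sorted: eors
Word 2: "poet" → sorted: eopt
Same letters? eors != eopt
Anagram = No


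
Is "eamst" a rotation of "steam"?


Word: "steam", Candidate: "eamst"
Method: check if candidate is substring of word+word
"steamsteam" contains "eamst"? Yes
Is rotation = Yes


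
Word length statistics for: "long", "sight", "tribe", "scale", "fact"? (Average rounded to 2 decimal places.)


Lengths: "long"=4, "sight"=5, "tribe"=5, "scale"=5, "fact"=4
Sum = 23, Count = 5
Average = 23/5 = 4.60
= avg=4.60, min=4, max=5


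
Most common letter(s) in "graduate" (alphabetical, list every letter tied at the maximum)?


Word: "graduate"
Letter counts:
  'a': 2
  'd': 1
  'e': 1
  'g': 1
  'r': 1
  't': 1
  'u': 1
Maximum count = 2
Most frequent = 'a' (2 times each)


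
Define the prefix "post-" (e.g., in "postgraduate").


Prefix: post-
As in: postgraduate -> post- + graduate
Meaning = after


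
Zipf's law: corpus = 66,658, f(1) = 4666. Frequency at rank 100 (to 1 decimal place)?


Zipf's law: f(r) = f(1) / r
f(1) = 4666
f(100) = 4666 / 100
= 46.7 occurrences


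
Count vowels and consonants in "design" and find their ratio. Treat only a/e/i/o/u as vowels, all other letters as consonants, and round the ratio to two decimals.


Word: "design"
Vowels (a,e,i,o,u): 2
Consonants: 4
Ratio = 2/4
= 0.50


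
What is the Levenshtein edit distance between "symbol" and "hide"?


Word 1: "symbol" (length 6)
Word 2: "hide" (length 4)
One optimal edit sequence (insert/delete/substitute each cost 1):
  1. delete 's'  (+1)
  2. delete 'y'  (+1)
  3. substitute 'm' -> 'h'  (+1)
  4. substitute 'b' -> 'i'  (+1)
  5. substitute 'o' -> 'd'  (+1)
  6. substitute 'l' -> 'e'  (+1)
Total edit operations: 6
Edit distance = 6


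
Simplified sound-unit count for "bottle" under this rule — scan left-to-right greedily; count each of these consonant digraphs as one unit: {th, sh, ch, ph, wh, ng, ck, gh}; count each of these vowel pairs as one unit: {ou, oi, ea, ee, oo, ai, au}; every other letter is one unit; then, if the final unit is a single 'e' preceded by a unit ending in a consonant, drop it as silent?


Word: "bottle" (6 letters)
Left-to-right scan:
  1. 'b' (letter)
  2. 'o' (letter)
  3. 't' (letter)
  4. 't' (letter)
  5. 'l' (letter)
  6. 'e' (letter)
Units from scan: 6
Final unit is 'e' after a consonant -> drop as silent (-1)
Sound units = 5 units


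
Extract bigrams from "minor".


Word: "minor" (length 5)
Number of bigrams = 5 - 2 + 1 = 4
  Position 0: "mi"
  Position 1: "in"
  Position 2: "no"
  Position 3: "or"
Bigrams = "mi", "in", "no", "or"


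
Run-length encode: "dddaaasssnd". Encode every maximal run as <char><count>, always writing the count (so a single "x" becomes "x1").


String: "dddaaasssnd"
Scanning for consecutive runs:
  'd' x 3
  'a' x 3
  's' x 3
  'n' x 1
  'd' x 1
RLE = "d3a3s3n1d1"


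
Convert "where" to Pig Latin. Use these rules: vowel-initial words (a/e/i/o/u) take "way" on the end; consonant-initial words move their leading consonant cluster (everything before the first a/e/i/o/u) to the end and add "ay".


Word: "where"
Starts with consonant(s) → move to end, add 'ay'
Consonant cluster: "wh"
Pig Latin = "erewhay"


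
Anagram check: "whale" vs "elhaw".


Word 1: "whale" → sorted: aehlw
Word 2: "elhaw" → sorted: aehlw
Same letters? aehlw == aehlw
Anagram = Yes


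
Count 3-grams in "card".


Word: "card" (length 4)
Number of 3-grams = length - 3 + 1 = 4 - 3 + 1
= 2


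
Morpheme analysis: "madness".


Word: "madness"
Morphemes: mad | -ness
Each morpheme carries meaning
= 2 morphemes


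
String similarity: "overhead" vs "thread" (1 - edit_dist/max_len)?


Word 1: "overhead" (length 8)
Word 2: "thread" (length 6)
One optimal edit sequence:
  1. delete 'o'  (+1)
  2. substitute 'v' -> 't'  (+1)
  3. substitute 'e' -> 'h'  (+1)
  4. keep 'r'
  5. delete 'h'  (+1)
  6. keep 'e'
  7. keep 'a'
  8. keep 'd'
Edit distance = 4
Max length = max(8, 6) = 8
Similarity = 1 - 4/8
= 0.5000


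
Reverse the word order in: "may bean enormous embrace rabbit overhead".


Original: "may bean enormous embrace rabbit overhead"
Words (1..n): may | bean | enormous | embrace | rabbit | overhead
Reversed (n..1): overhead | rabbit | embrace | enormous | bean | may
Result = "overhead rabbit embrace enormous bean may"


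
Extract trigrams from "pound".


Word: "pound" (length 5)
Number of trigrams = 5 - 3 + 1 = 3
  Position 0: "pou"
  Position 1: "oun"
  Position 2: "und"
Trigrams = "pou", "oun", "und"


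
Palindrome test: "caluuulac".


Word: "caluuulac"
Reversed: "caluuulac"
Forward == Backward? caluuulac == caluuulac
Palindrome = Yes


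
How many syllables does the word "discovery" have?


Word: "discovery"
Syllable breakdown: dis · cov · er · y
Counting: 4 parts
= 4 syllables


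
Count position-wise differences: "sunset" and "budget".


Comparing character by character (same length = 6):
  Pos 0: 's' vs 'b' !=
  Pos 1: 'u' vs 'u' =
  Pos 2: 'n' vs 'd' !=
  Pos 3: 's' vs 'g' !=
  Pos 4: 'e' vs 'e' =
  Pos 5: 't' vs 't' =
Hamming distance = 3


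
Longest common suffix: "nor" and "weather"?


Word 1: "nor"
Word 2: "weather"
Comparing from end:
  Pos -1: 'r' == 'r'
  Pos -2: 'o' != 'e' (stop)
LCS = "r" (length 1)


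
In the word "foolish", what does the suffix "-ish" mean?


Suffix: -ish
As in: foolish -> fool + -ish
Meaning = somewhat / having the qualities of


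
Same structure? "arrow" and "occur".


Pattern of "arrow": [0, 1, 1, 2, 3]
Pattern of "occur": [0, 1, 1, 2, 3]
Patterns match
Same pattern = Yes


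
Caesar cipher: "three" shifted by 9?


Word: "three"
Shift: 9
Each letter → (letter + shift) mod 26:
  't' (19) + 9 = 2 → 'c'
  'h' (7) + 9 = 16 → 'q'
  'r' (17) + 9 = 0 → 'a'
  'e' (4) + 9 = 13 → 'n'
  'e' (4) + 9 = 13 → 'n'
Result = "cqann"


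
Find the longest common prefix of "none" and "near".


Word 1: "none"
Word 2: "near"
Comparing from start:
  Pos 0: 'n' == 'n'
  Pos 1: 'o' != 'e' (stop)
LCP = "n" (length 1)


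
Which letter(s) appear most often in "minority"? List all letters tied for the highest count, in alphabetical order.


Word: "minority"
Letter counts:
  'i': 2
  'm': 1
  'n': 1
  'o': 1
  'r': 1
  't': 1
  'y': 1
Maximum count = 2
Most frequent = 'i' (2 times each)


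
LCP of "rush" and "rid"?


Word 1: "rush"
Word 2: "rid"
Comparing from start:
  Pos 0: 'r' == 'r'
  Pos 1: 'u' != 'i' (stop)
LCP = "r" (length 1)


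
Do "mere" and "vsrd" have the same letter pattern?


Pattern of "mere": [0, 1, 2, 1]
Pattern of "vsrd": [0, 1, 2, 3]
Patterns do not match
Same pattern = No


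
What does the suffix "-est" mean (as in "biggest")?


Suffix: -est
Example: biggest (big + -est, with a spelling change)
Meaning = most


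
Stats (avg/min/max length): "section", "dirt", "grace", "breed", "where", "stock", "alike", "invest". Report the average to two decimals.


Lengths: "section"=7, "dirt"=4, "grace"=5, "breed"=5, "where"=5, "stock"=5, "alike"=5, "invest"=6
Sum = 42, Count = 8
Average = 42/8 = 5.25
= avg=5.25, min=4, max=7


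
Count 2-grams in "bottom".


Word: "bottom" (length 6)
Number of 2-grams = length - 2 + 1 = 6 - 2 + 1
= 5


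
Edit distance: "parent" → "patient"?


Word 1: "parent" (length 6)
Word 2: "patient" (length 7)
One optimal edit sequence (insert/delete/substitute each cost 1):
  1. keep 'p'
  2. keep 'a'
  3. insert 't'  (+1)
  4. substitute 'r' -> 'i'  (+1)
  5. keep 'e'
  6. keep 'n'
  7. keep 't'
Total edit operations: 2
Edit distance = 2


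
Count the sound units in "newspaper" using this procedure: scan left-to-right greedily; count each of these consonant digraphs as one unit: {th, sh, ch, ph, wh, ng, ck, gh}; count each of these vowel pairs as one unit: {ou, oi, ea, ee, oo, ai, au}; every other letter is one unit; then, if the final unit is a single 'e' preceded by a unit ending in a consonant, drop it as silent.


Word: "newspaper" (9 letters)
Left-to-right scan:
  (1) 'n' (letter)
  (2) 'e' (letter)
  (3) 'w' (letter)
  (4) 's' (letter)
  (5) 'p' (letter)
  (6) 'a' (letter)
  (7) 'p' (letter)
  (8) 'e' (letter)
  (9) 'r' (letter)
Units from scan: 9
Sound units = 9 units


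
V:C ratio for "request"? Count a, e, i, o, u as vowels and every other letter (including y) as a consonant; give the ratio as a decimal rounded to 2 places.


Word: "request"
Vowels (a,e,i,o,u): 3
Consonants: 4
Ratio = 3/4
= 0.75


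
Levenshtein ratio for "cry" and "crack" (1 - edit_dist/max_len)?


Word 1: "cry" (length 3)
Word 2: "crack" (length 5)
One optimal edit sequence:
  1. keep 'c'
  2. keep 'r'
  3. insert 'a'  (+1)
  4. insert 'c'  (+1)
  5. substitute 'y' -> 'k'  (+1)
Edit distance = 3
Max length = max(3, 5) = 5
Similarity = 1 - 3/5
= 0.4000


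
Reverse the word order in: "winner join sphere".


Original: "winner join sphere"
Words (1..n): winner | join | sphere
Reversed (n..1): sphere | join | winner
Result = "sphere join winner"


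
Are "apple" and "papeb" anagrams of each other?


Word 1: "apple" → sorted: aelpp
Word 2: "papeb" → sorted: abepp
Same letters? aelpp != abepp
Anagram = No


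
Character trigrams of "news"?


Word: "news" (length 4)
Number of trigrams = 4 - 3 + 1 = 2
  Position 0: "new"
  Position 1: "ews"
Trigrams = "new", "ews"


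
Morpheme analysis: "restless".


Word: "restless"
Morphemes: rest | -less
Each morpheme carries meaning
= 2 morphemes


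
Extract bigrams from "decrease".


Word: "decrease" (length 8)
Number of bigrams = 8 - 2 + 1 = 7
  Position 0: "de"
  Position 1: "ec"
  Position 2: "cr"
  Position 3: "re"
  Position 4: "ea"
  Position 5: "as"
  Position 6: "se"
Bigrams = "de", "ec", "cr", "re", "ea", "as", "se"


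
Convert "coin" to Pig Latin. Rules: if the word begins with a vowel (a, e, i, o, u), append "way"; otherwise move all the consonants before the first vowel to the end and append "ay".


Word: "coin"
Starts with consonant(s) → move to end, add 'ay'
Consonant cluster: "c"
Pig Latin = "oincay"


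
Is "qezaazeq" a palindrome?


Word: "qezaazeq"
Reversed: "qezaazeq"
Forward == Backward? qezaazeq == qezaazeq
Palindrome = Yes


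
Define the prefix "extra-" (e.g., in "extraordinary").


Prefix: extra-
As in: extraordinary -> extra- + ordinary
Meaning = beyond


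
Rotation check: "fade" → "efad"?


Word: "fade", Candidate: "efad"
Method: check if candidate is substring of word+word
"fadefade" contains "efad"? Yes
Is rotation = Yes


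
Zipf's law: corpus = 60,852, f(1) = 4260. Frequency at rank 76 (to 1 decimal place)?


Zipf's law: f(r) = f(1) / r
f(1) = 4260
f(76) = 4260 / 76
= 56.1 occurrences


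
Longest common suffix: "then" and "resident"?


Word 1: "then"
Word 2: "resident"
Comparing from end:
  Pos -1: 'n' != 't' (stop)
LCS = "" (length 0)


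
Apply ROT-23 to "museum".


Word: "museum"
Shift: 23
Each letter → (letter + shift) mod 26:
  'm' (12) + 23 = 9 → 'j'
  'u' (20) + 23 = 17 → 'r'
  's' (18) + 23 = 15 → 'p'
  'e' (4) + 23 = 1 → 'b'
  'u' (20) + 23 = 17 → 'r'
  'm' (12) + 23 = 9 → 'j'
Result = "jrpbrj"


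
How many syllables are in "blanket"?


Word: "blanket"
Syllable breakdown: blan-ket
Counting: 2 parts
= 2 syllables


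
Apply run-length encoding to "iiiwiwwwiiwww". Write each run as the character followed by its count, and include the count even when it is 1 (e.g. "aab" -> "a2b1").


String: "iiiwiwwwiiwww"
Scanning for consecutive runs:
  'i' x 3
  'w' x 1
  'i' x 1
  'w' x 3
  'i' x 2
  'w' x 3
RLE = "i3w1i1w3i2w3"


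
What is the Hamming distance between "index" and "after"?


Comparing character by character (same length = 5):
  Pos 0: 'i' vs 'a' !=
  Pos 1: 'n' vs 'f' !=
  Pos 2: 'd' vs 't' !=
  Pos 3: 'e' vs 'e' =
  Pos 4: 'x' vs 'r' !=
Hamming distance = 4


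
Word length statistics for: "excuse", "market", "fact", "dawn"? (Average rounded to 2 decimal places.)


Lengths: "excuse"=6, "market"=6, "fact"=4, "dawn"=4
Sum = 20, Count = 4
Average = 20/4 = 5.00
= avg=5.00, min=4, max=6


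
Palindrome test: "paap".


Word: "paap"
Reversed: "paap"
Forward == Backward? paap == paap
Palindrome = Yes


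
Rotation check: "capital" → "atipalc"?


Word: "capital", Candidate: "atipalc"
Method: check if candidate is substring of word+word
"capitalcapital" contains "atipalc"? No
Is rotation = No


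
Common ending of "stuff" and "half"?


Word 1: "stuff"
Word 2: "half"
Comparing from end:
  Pos -1: 'f' == 'f'
  Pos -2: 'f' != 'l' (stop)
LCS = "f" (length 1)


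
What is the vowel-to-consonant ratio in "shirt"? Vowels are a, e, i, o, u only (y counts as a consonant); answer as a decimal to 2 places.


Word: "shirt"
Vowels (a,e,i,o,u): 1
Consonants: 4
Ratio = 1/4
= 0.25


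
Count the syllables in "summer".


Word: "summer"
Syllable breakdown: sum | mer
Counting: 2 parts
= 2 syllables


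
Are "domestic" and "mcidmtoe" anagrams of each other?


Word 1: "domestic" → sorted: cdeimost
Word 2: "mcidmtoe" → sorted: cdeimmot
Same letters? cdeimost != cdeimmot
Anagram = No


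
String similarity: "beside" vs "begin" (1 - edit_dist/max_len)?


Word 1: "beside" (length 6)
Word 2: "begin" (length 5)
One optimal edit sequence:
  1. keep 'b'
  2. keep 'e'
  3. substitute 's' -> 'g'  (+1)
  4. keep 'i'
  5. delete 'd'  (+1)
  6. substitute 'e' -> 'n'  (+1)
Edit distance = 3
Max length = max(6, 5) = 6
Similarity = 1 - 3/6
= 0.5000


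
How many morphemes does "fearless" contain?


Word: "fearless"
Morphemes: fear | -less
Each morpheme carries meaning
= 2 morphemes


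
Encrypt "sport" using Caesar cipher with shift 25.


Word: "sport"
Shift: 25
Each letter → (letter + shift) mod 26:
  's' (18) + 25 = 17 → 'r'
  'p' (15) + 25 = 14 → 'o'
  'o' (14) + 25 = 13 → 'n'
  'r' (17) + 25 = 16 → 'q'
  't' (19) + 25 = 18 → 's'
Result = "ronqs"


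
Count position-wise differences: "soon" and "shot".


Comparing character by character (same length = 4):
  Pos 0: 's' vs 's' =
  Pos 1: 'o' vs 'h' !=
  Pos 2: 'o' vs 'o' =
  Pos 3: 'n' vs 't' !=
Hamming distance = 2


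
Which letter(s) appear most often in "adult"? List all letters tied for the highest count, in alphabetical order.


Word: "adult"
Letter counts:
  'a': 1
  'd': 1
  'l': 1
  't': 1
  'u': 1
Maximum count = 1
Most frequent = 'a', 'd', 'l', 't', 'u' (1 time each)


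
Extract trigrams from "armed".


Word: "armed" (length 5)
Number of trigrams = 5 - 3 + 1 = 3
  Position 0: "arm"
  Position 1: "rme"
  Position 2: "med"
Trigrams = "arm", "rme", "med"


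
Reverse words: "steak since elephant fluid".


Original: "steak since elephant fluid"
Words (1..n): steak | since | elephant | fluid
Reversed (n..1): fluid | elephant | since | steak
Result = "fluid elephant since steak"


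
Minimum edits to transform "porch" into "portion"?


Word 1: "porch" (length 5)
Word 2: "portion" (length 7)
One optimal edit sequence (insert/delete/substitute each cost 1):
  1. keep 'p'
  2. keep 'o'
  3. keep 'r'
  4. insert 't'  (+1)
  5. insert 'i'  (+1)
  6. substitute 'c' -> 'o'  (+1)
  7. substitute 'h' -> 'n'  (+1)
Total edit operations: 4
Edit distance = 4


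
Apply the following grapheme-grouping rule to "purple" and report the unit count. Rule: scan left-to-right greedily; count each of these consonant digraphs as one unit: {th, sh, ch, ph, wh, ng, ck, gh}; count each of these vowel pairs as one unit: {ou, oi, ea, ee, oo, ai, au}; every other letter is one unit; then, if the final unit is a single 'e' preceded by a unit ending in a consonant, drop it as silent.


Word: "purple" (6 letters)
Left-to-right scan:
  [1] 'p' (letter)
  [2] 'u' (letter)
  [3] 'r' (letter)
  [4] 'p' (letter)
  [5] 'l' (letter)
  [6] 'e' (letter)
Units from scan: 6
Final unit is 'e' after a consonant -> drop as silent (-1)
Sound units = 5 units


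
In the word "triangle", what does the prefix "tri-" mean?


Prefix: tri-
Example: triangle (tri- + angle)
Meaning = three


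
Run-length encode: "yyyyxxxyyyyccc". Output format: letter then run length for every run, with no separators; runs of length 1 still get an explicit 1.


String: "yyyyxxxyyyyccc"
Scanning for consecutive runs:
  'y' x 4
  'x' x 3
  'y' x 4
  'c' x 3
RLE = "y4x3y4c3"


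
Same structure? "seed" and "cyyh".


Pattern of "seed": [0, 1, 1, 2]
Pattern of "cyyh": [0, 1, 1, 2]
Patterns match
Same pattern = Yes


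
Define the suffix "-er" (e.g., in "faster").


Suffix: -er
As in: faster -> fast + -er
Meaning = one who / more


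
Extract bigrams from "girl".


Word: "girl" (length 4)
Number of bigrams = 4 - 2 + 1 = 3
  Position 0: "gi"
  Position 1: "ir"
  Position 2: "rl"
Bigrams = "gi", "ir", "rl"


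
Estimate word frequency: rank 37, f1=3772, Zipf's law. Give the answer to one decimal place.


Zipf's law: f(r) = f(1) / r
f(1) = 3772
f(37) = 3772 / 37
= 101.9 occurrences


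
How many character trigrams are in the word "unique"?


Word: "unique" (length 6)
Number of 3-grams = length - 3 + 1 = 6 - 3 + 1
= 4


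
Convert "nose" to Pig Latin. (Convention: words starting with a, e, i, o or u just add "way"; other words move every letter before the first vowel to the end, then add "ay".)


Word: "nose"
Starts with consonant(s) → move to end, add 'ay'
Consonant cluster: "n"
Pig Latin = "osenay"


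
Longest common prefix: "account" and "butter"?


Word 1: "account"
Word 2: "butter"
Comparing from start:
  Pos 0: 'a' != 'b' (stop)
LCP = "" (length 0)


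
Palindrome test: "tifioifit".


Word: "tifioifit"
Reversed: "tifioifit"
Forward == Backward? tifioifit == tifioifit
Palindrome = Yes


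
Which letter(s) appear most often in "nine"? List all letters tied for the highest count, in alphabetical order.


Word: "nine"
Letter counts:
  'e': 1
  'i': 1
  'n': 2
Maximum count = 2
Most frequent = 'n' (2 times each)


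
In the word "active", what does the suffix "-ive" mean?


Suffix: -ive
Example: active = act + -ive
Meaning = tending to


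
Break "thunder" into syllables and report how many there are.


Word: "thunder"
Syllable breakdown: thun / der
Counting: 2 parts
= 2 syllables


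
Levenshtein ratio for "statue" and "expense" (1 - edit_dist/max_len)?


Word 1: "statue" (length 6)
Word 2: "expense" (length 7)
One optimal edit sequence:
  1. insert 'e'  (+1)
  2. substitute 's' -> 'x'  (+1)
  3. substitute 't' -> 'p'  (+1)
  4. substitute 'a' -> 'e'  (+1)
  5. substitute 't' -> 'n'  (+1)
  6. substitute 'u' -> 's'  (+1)
  7. keep 'e'
Edit distance = 6
Max length = max(6, 7) = 7
Similarity = 1 - 6/7
= 0.1429


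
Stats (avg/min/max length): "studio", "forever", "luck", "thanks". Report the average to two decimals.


Lengths: "studio"=6, "forever"=7, "luck"=4, "thanks"=6
Sum = 23, Count = 4
Average = 23/4 = 5.75
= avg=5.75, min=4, max=7


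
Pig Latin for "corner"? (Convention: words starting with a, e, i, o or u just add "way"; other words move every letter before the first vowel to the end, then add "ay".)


Word: "corner"
Starts with consonant(s) → move to end, add 'ay'
Consonant cluster: "c"
Pig Latin = "ornercay"


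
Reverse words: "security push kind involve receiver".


Original: "security push kind involve receiver"
Words (1..n): security | push | kind | involve | receiver
Reversed (n..1): receiver | involve | kind | push | security
Result = "receiver involve kind push security"


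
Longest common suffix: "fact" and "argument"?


Word 1: "fact"
Word 2: "argument"
Comparing from end:
  Pos -1: 't' == 't'
  Pos -2: 'c' != 'n' (stop)
LCS = "t" (length 1)


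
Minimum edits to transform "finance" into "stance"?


Word 1: "finance" (length 7)
Word 2: "stance" (length 6)
One optimal edit sequence (insert/delete/substitute each cost 1):
  1. delete 'f'  (+1)
  2. substitute 'i' -> 's'  (+1)
  3. substitute 'n' -> 't'  (+1)
  4. keep 'a'
  5. keep 'n'
  6. keep 'c'
  7. keep 'e'
Total edit operations: 3
Edit distance = 3


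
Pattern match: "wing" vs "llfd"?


Pattern of "wing": [0, 1, 2, 3]
Pattern of "llfd": [0, 0, 1, 2]
Patterns do not match
Same pattern = No


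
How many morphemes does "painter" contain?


Word: "painter"
Morphemes: paint | -er
Each morpheme carries meaning
= 2 morphemes


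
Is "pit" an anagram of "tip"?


Word 1: "tip" → sorted: ipt
Word 2: "pit" → sorted: ipt
Same letters? ipt == ipt
Anagram = Yes


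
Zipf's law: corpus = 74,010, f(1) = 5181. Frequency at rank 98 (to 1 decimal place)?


Zipf's law: f(r) = f(1) / r
f(1) = 5181
f(98) = 5181 / 98
= 52.9 occurrences


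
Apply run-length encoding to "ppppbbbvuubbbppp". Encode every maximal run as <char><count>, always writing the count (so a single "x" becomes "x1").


String: "ppppbbbvuubbbppp"
Scanning for consecutive runs:
  'p' x 4
  'b' x 3
  'v' x 1
  'u' x 2
  'b' x 3
  'p' x 3
RLE = "p4b3v1u2b3p3"


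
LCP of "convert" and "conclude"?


Word 1: "convert"
Word 2: "conclude"
Comparing from start:
  Pos 0: 'c' == 'c'
  Pos 1: 'o' == 'o'
  Pos 2: 'n' == 'n'
  Pos 3: 'v' != 'c' (stop)
LCP = "con" (length 3)


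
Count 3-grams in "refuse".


Word: "refuse" (length 6)
Number of 3-grams = length - 3 + 1 = 6 - 3 + 1
= 4


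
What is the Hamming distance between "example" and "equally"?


Comparing character by character (same length = 7):
  Pos 0: 'e' vs 'e' =
  Pos 1: 'x' vs 'q' !=
  Pos 2: 'a' vs 'u' !=
  Pos 3: 'm' vs 'a' !=
  Pos 4: 'p' vs 'l' !=
  Pos 5: 'l' vs 'l' =
  Pos 6: 'e' vs 'y' !=
Hamming distance = 5


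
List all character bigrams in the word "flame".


Word: "flame" (length 5)
Number of bigrams = 5 - 2 + 1 = 4
  Position 0: "fl"
  Position 1: "la"
  Position 2: "am"
  Position 3: "me"
Bigrams = "fl", "la", "am", "me"


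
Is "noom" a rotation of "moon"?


Word: "moon", Candidate: "noom"
Method: check if candidate is substring of word+word
"moonmoon" contains "noom"? No
Is rotation = No


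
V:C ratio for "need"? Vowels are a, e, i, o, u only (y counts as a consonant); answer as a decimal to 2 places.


Word: "need"
Vowels (a,e,i,o,u): 2
Consonants: 2
Ratio = 2/2
= 1.00


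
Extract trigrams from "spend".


Word: "spend" (length 5)
Number of trigrams = 5 - 3 + 1 = 3
  Position 0: "spe"
  Position 1: "pen"
  Position 2: "end"
Trigrams = "spe", "pen", "end"


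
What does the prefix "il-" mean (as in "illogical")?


Prefix: il-
Example: illogical = il- + logical
Meaning = not


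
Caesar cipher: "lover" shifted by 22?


Word: "lover"
Shift: 22
Each letter → (letter + shift) mod 26:
  'l' (11) + 22 = 7 → 'h'
  'o' (14) + 22 = 10 → 'k'
  'v' (21) + 22 = 17 → 'r'
  'e' (4) + 22 = 0 → 'a'
  'r' (17) + 22 = 13 → 'n'
Result = "hkran"


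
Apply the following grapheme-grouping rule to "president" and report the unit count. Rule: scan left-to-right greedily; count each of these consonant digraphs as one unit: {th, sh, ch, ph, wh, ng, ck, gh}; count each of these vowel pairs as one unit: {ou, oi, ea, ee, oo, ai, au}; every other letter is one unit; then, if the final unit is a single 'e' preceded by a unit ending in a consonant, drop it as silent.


Word: "president" (9 letters)
Left-to-right scan:
  (1) 'p' (letter)
  (2) 'r' (letter)
  (3) 'e' (letter)
  (4) 's' (letter)
  (5) 'i' (letter)
  (6) 'd' (letter)
  (7) 'e' (letter)
  (8) 'n' (letter)
  (9) 't' (letter)
Units from scan: 9
Sound units = 9 units


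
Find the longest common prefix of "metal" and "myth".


Word 1: "metal"
Word 2: "myth"
Comparing from start:
  Pos 0: 'm' == 'm'
  Pos 1: 'e' != 'y' (stop)
LCP = "m" (length 1)


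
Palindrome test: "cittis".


Word: "cittis"
Reversed: "sittic"
Forward == Backward? cittis != sittic
Palindrome = No


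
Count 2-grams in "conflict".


Word: "conflict" (length 8)
Number of 2-grams = length - 2 + 1 = 8 - 2 + 1
= 7


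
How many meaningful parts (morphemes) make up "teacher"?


Word: "teacher"
Morphemes: teach + -er
Each morpheme carries meaning
= 2 morphemes


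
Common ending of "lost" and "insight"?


Word 1: "lost"
Word 2: "insight"
Comparing from end:
  Pos -1: 't' == 't'
  Pos -2: 's' != 'h' (stop)
LCS = "t" (length 1)


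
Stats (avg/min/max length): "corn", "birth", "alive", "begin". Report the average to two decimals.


Lengths: "corn"=4, "birth"=5, "alive"=5, "begin"=5
Sum = 19, Count = 4
Average = 19/4 = 4.75
= avg=4.75, min=4, max=5


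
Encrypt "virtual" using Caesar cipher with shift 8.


Word: "virtual"
Shift: 8
Each letter → (letter + shift) mod 26:
  'v' (21) + 8 = 3 → 'd'
  'i' (8) + 8 = 16 → 'q'
  'r' (17) + 8 = 25 → 'z'
  't' (19) + 8 = 1 → 'b'
  'u' (20) + 8 = 2 → 'c'
  'a' (0) + 8 = 8 → 'i'
  'l' (11) + 8 = 19 → 't'
Result = "dqzbcit"


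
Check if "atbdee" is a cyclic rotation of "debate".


Word: "debate", Candidate: "atbdee"
Method: check if candidate is substring of word+word
"debatedebate" contains "atbdee"? No
Is rotation = No


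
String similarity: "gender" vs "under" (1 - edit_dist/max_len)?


Word 1: "gender" (length 6)
Word 2: "under" (length 5)
One optimal edit sequence:
  1. delete 'g'  (+1)
  2. substitute 'e' -> 'u'  (+1)
  3. keep 'n'
  4. keep 'd'
  5. keep 'e'
  6. keep 'r'
Edit distance = 2
Max length = max(6, 5) = 6
Similarity = 1 - 2/6
= 0.6667


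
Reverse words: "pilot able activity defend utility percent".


Original: "pilot able activity defend utility percent"
Words (1..n): pilot | able | activity | defend | utility | percent
Reversed (n..1): percent | utility | defend | activity | able | pilot
Result = "percent utility defend activity able pilot"


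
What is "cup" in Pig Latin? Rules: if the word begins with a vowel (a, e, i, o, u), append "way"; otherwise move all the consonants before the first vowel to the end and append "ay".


Word: "cup"
Starts with consonant(s) → move to end, add 'ay'
Consonant cluster: "c"
Pig Latin = "upcay"


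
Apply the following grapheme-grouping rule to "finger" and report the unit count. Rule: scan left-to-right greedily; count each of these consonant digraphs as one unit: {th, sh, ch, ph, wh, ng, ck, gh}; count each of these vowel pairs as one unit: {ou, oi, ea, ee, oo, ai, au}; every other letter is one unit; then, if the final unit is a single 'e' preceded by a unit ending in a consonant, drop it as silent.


Word: "finger" (6 letters)
Left-to-right scan:
  [1] 'f' (letter)
  [2] 'i' (letter)
  [3] 'ng' (digraph)
  [4] 'e' (letter)
  [5] 'r' (letter)
Units from scan: 5
Sound units = 5 units


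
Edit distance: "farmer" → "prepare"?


Word 1: "farmer" (length 6)
Word 2: "prepare" (length 7)
One optimal edit sequence (insert/delete/substitute each cost 1):
  1. substitute 'f' -> 'p'  (+1)
  2. substitute 'a' -> 'r'  (+1)
  3. substitute 'r' -> 'e'  (+1)
  4. substitute 'm' -> 'p'  (+1)
  5. substitute 'e' -> 'a'  (+1)
  6. keep 'r'
  7. insert 'e'  (+1)
Total edit operations: 6
Edit distance = 6


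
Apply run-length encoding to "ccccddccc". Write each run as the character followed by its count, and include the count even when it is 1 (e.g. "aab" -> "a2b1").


String: "ccccddccc"
Scanning for consecutive runs:
  'c' x 4
  'd' x 2
  'c' x 3
RLE = "c4d2c3"


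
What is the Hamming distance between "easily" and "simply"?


Comparing character by character (same length = 6):
  Pos 0: 'e' vs 's' !=
  Pos 1: 'a' vs 'i' !=
  Pos 2: 's' vs 'm' !=
  Pos 3: 'i' vs 'p' !=
  Pos 4: 'l' vs 'l' =
  Pos 5: 'y' vs 'y' =
Hamming distance = 4


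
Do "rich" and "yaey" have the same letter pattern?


Pattern of "rich": [0, 1, 2, 3]
Pattern of "yaey": [0, 1, 2, 0]
Patterns do not match
Same pattern = No


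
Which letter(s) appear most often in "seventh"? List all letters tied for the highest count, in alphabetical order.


Word: "seventh"
Letter counts:
  'e': 2
  'h': 1
  'n': 1
  's': 1
  't': 1
  'v': 1
Maximum count = 2
Most frequent = 'e' (2 times each)


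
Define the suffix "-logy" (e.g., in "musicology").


Suffix: -logy
Example: musicology = music + -logy, with a spelling change
Meaning = study of


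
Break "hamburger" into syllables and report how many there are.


Word: "hamburger"
Syllable breakdown: ham · bur · ger
Counting: 3 parts
= 3 syllables


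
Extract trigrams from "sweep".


Word: "sweep" (length 5)
Number of trigrams = 5 - 3 + 1 = 3
  Position 0: "swe"
  Position 1: "wee"
  Position 2: "eep"
Trigrams = "swe", "wee", "eep"


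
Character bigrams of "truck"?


Word: "truck" (length 5)
Number of bigrams = 5 - 2 + 1 = 4
  Position 0: "tr"
  Position 1: "ru"
  Position 2: "uc"
  Position 3: "ck"
Bigrams = "tr", "ru", "uc", "ck"


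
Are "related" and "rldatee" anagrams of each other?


Word 1: "related" → sorted: adeelrt
Word 2: "rldatee" → sorted: adeelrt
Same letters? adeelrt == adeelrt
Anagram = Yes


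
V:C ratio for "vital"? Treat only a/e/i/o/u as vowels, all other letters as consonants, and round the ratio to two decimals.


Word: "vital"
Vowels (a,e,i,o,u): 2
Consonants: 3
Ratio = 2/3
= 0.67


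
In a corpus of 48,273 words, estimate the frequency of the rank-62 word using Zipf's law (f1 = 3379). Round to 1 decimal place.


Zipf's law: f(r) = f(1) / r
f(1) = 3379
f(62) = 3379 / 62
= 54.5 occurrences


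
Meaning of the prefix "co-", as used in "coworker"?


Prefix: co-
Example: coworker (co- + worker)
Meaning = together


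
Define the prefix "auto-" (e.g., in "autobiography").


Prefix: auto-
As in: autobiography -> auto- + biography
Meaning = self


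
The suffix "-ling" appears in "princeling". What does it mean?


Suffix: -ling
As in: princeling -> prince + -ling
Meaning = small / young


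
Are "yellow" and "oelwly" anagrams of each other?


Word 1: "yellow" → sorted: ellowy
Word 2: "oelwly" → sorted: ellowy
Same letters? ellowy == ellowy
Anagram = Yes


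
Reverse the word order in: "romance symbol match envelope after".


Original: "romance symbol match envelope after"
Words (1..n): romance | symbol | match | envelope | after
Reversed (n..1): after | envelope | match | symbol | romance
Result = "after envelope match symbol romance"


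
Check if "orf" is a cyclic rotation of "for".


Word: "for", Candidate: "orf"
Method: check if candidate is substring of word+word
"forfor" contains "orf"? Yes
Is rotation = Yes


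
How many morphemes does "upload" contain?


Word: "upload"
Morphemes: up- / load
Each morpheme carries meaning
= 2 morphemes


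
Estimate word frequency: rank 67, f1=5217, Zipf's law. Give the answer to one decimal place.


Zipf's law: f(r) = f(1) / r
f(1) = 5217
f(67) = 5217 / 67
= 77.9 occurrences


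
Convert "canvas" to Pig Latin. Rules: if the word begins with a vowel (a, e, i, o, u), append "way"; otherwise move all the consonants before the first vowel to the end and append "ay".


Word: "canvas"
Starts with consonant(s) → move to end, add 'ay'
Consonant cluster: "c"
Pig Latin = "anvascay"


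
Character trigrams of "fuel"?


Word: "fuel" (length 4)
Number of trigrams = 4 - 3 + 1 = 2
  Position 0: "fue"
  Position 1: "uel"
Trigrams = "fue", "uel"


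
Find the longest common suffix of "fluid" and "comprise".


Word 1: "fluid"
Word 2: "comprise"
Comparing from end:
  Pos -1: 'd' != 'e' (stop)
LCS = "" (length 0)


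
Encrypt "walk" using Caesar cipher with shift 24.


Word: "walk"
Shift: 24
Each letter → (letter + shift) mod 26:
  'w' (22) + 24 = 20 → 'u'
  'a' (0) + 24 = 24 → 'y'
  'l' (11) + 24 = 9 → 'j'
  'k' (10) + 24 = 8 → 'i'
Result = "uyji"


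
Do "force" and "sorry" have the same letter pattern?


Pattern of "force": [0, 1, 2, 3, 4]
Pattern of "sorry": [0, 1, 2, 2, 3]
Patterns do not match
Same pattern = No


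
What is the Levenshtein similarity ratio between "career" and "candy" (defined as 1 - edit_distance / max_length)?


Word 1: "career" (length 6)
Word 2: "candy" (length 5)
One optimal edit sequence:
  1. keep 'c'
  2. keep 'a'
  3. delete 'r'  (+1)
  4. substitute 'e' -> 'n'  (+1)
  5. substitute 'e' -> 'd'  (+1)
  6. substitute 'r' -> 'y'  (+1)
Edit distance = 4
Max length = max(6, 5) = 6
Similarity = 1 - 4/6
= 0.3333
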